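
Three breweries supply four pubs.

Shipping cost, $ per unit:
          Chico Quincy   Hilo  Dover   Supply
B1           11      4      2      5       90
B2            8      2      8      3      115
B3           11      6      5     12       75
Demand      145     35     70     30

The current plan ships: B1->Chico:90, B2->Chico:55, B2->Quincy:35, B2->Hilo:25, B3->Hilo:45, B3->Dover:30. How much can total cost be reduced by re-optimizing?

560

Current plan cost = 90·11 + 55·8 + 35·2 + 25·8 + 45·5 + 30·12 = $2285.
Optimal plan:
  B1→Quincy: 20 kegs
  B1→Hilo: 70 kegs
  B2→Chico: 70 kegs
  B2→Quincy: 15 kegs
  B2→Dover: 30 kegs
  B3→Chico: 75 kegs
Optimal cost = $1725.
Saving = 2285 − 1725 = $560.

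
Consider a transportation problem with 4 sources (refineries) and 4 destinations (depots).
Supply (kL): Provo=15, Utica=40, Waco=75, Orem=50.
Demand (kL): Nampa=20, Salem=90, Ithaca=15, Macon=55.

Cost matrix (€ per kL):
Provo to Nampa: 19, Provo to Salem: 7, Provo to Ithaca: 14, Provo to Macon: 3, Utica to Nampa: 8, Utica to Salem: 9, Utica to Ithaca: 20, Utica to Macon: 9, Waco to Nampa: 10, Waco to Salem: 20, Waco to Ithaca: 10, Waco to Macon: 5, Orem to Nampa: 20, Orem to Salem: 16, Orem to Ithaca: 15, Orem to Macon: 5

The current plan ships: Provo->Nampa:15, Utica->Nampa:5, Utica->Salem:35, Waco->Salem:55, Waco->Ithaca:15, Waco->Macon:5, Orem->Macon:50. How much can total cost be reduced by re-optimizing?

515

Current plan cost = 15·19 + 5·8 + 35·9 + 55·20 + 15·10 + 5·5 + 50·5 = €2165.
Optimal plan:
  Provo to Salem: 15 × €7 = €105
  Utica to Salem: 40 × €9 = €360
  Waco to Nampa: 20 × €10 = €200
  Waco to Ithaca: 15 × €10 = €150
  Waco to Macon: 40 × €5 = €200
  Orem to Salem: 35 × €16 = €560
  Orem to Macon: 15 × €5 = €75
Optimal cost = €1650.
Saving = 2165 − 1650 = €515.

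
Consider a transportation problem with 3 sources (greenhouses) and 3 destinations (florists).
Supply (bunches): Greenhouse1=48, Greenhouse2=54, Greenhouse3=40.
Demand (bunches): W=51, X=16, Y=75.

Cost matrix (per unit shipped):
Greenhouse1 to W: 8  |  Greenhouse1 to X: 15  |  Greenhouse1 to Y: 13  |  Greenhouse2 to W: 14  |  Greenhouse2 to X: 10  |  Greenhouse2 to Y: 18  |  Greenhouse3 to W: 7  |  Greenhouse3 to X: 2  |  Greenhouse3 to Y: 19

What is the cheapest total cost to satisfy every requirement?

An optimal shipping plan:
  Greenhouse1 to W: 27 × 8 = 216
  Greenhouse1 to Y: 21 × 13 = 273
  Greenhouse2 to Y: 54 × 18 = 972
  Greenhouse3 to W: 24 × 7 = 168
  Greenhouse3 to X: 16 × 2 = 32
Total = 216 + 273 + 972 + 168 + 32 = 1661.

1661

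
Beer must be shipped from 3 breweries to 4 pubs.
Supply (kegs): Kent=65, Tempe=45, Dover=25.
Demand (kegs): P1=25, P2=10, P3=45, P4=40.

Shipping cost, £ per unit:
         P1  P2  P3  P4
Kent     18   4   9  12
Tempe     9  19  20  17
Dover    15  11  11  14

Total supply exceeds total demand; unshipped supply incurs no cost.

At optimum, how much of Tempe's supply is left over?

Minimum-cost shipments:
  Kent→P2: 10 × £4 = £40
  Kent→P3: 45 × £9 = £405
  Kent→P4: 10 × £12 = £120
  Tempe→P1: 25 × £9 = £225
  Tempe→P4: 5 × £17 = £85
  Dover→P4: 25 × £14 = £350
Total cost = £1225.
Tempe ships 30 of its 45, leaving 15.

15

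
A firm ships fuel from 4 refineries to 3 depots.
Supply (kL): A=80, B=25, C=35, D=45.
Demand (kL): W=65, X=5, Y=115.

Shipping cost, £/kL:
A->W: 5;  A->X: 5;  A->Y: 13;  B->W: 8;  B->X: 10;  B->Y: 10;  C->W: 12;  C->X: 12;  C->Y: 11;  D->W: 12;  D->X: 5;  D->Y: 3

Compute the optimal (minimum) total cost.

A cheapest plan:
  A to W: 65 × £5 = £325
  A to X: 5 × £5 = £25
  A to Y: 10 × £13 = £130
  B to Y: 25 × £10 = £250
  C to Y: 35 × £11 = £385
  D to Y: 45 × £3 = £135
Total = 325 + 25 + 130 + 250 + 385 + 135 = £1250.
(Supply check: A ships 80; B ships 25; C ships 35; D ships 45.)

1250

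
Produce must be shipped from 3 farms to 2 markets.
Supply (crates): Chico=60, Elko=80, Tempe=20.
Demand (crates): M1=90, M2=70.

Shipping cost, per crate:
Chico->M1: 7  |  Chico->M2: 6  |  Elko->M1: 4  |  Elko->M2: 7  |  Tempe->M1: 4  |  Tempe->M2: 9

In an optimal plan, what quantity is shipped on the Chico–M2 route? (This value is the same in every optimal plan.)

60

The minimum-cost plan:
  Chico->M2: 60 × 6 = 360
  Elko->M1: 70 × 4 = 280
  Elko->M2: 10 × 7 = 70
  Tempe->M1: 20 × 4 = 80
Total cost = 790.
So Chico→M2 carries 60 crates.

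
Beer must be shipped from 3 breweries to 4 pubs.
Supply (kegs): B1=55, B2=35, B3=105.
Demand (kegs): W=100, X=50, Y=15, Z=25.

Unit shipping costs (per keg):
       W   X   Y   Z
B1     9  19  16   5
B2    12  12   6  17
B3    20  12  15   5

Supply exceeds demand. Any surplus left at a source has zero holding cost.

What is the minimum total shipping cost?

2050

An optimal shipping plan:
  B1->W: 55 × 9 = 495
  B2->W: 20 × 12 = 240
  B2->Y: 15 × 6 = 90
  B3->W: 25 × 20 = 500
  B3->X: 50 × 12 = 600
  B3->Z: 25 × 5 = 125
Total = 495 + 240 + 90 + 500 + 600 + 125 = 2050.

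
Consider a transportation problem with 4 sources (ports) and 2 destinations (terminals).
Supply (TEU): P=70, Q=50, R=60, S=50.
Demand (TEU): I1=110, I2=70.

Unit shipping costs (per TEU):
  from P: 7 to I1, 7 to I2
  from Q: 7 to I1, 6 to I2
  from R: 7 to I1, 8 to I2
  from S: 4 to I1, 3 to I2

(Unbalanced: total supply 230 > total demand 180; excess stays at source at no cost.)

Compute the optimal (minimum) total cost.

Optimal allocation:
  P–I1: 20 × 7 = 140
  Q–I1: 30 × 7 = 210
  Q–I2: 20 × 6 = 120
  R–I1: 60 × 7 = 420
  S–I2: 50 × 3 = 150
Total = 140 + 210 + 120 + 420 + 150 = 1040.
(Supply check: P ships 20; Q ships 50; R ships 60; S ships 50.)

1040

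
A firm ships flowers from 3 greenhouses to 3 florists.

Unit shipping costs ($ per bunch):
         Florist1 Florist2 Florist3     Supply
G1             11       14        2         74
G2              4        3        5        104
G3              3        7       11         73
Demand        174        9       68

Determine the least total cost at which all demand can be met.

Optimal allocation:
  G1→Florist1: 6 × $11 = $66
  G1→Florist3: 68 × $2 = $136
  G2→Florist1: 95 × $4 = $380
  G2→Florist2: 9 × $3 = $27
  G3→Florist1: 73 × $3 = $219
Total = 66 + 136 + 380 + 27 + 219 = $828.
(Supply check: G1 ships 74; G2 ships 104; G3 ships 73.)

828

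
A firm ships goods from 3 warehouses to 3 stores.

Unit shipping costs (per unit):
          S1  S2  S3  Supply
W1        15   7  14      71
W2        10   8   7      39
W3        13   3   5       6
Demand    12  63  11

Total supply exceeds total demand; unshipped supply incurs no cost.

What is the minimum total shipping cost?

An optimal shipping plan:
  W1→S2: 57 × 7 = 399
  W2→S1: 12 × 10 = 120
  W2→S3: 11 × 7 = 77
  W3→S2: 6 × 3 = 18
Total = 399 + 120 + 77 + 18 = 614.
(Supply check: W1 ships 57; W2 ships 23; W3 ships 6.)

614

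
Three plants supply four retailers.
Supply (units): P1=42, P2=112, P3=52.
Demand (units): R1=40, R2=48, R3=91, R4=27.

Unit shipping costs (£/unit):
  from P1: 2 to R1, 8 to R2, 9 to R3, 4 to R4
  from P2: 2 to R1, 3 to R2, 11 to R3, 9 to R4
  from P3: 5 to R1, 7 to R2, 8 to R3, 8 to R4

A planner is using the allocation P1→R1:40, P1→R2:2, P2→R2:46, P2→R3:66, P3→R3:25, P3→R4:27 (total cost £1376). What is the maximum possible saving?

229

Current plan cost = 40·2 + 2·8 + 46·3 + 66·11 + 25·8 + 27·8 = £1376.
Optimal plan:
  P1->R3: 15 units
  P1->R4: 27 units
  P2->R1: 40 units
  P2->R2: 48 units
  P2->R3: 24 units
  P3->R3: 52 units
Optimal cost = £1147.
Saving = 1376 − 1147 = £229.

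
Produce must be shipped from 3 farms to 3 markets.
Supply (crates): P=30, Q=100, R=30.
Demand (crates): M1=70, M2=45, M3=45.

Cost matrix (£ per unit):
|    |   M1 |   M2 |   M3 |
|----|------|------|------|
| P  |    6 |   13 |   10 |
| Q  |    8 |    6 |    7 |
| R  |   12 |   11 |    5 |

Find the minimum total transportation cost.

1025

One minimum-cost allocation:
  P->M1: 30 × £6 = £180
  Q->M1: 40 × £8 = £320
  Q->M2: 45 × £6 = £270
  Q->M3: 15 × £7 = £105
  R->M3: 30 × £5 = £150
Total = 180 + 320 + 270 + 105 + 150 = £1025.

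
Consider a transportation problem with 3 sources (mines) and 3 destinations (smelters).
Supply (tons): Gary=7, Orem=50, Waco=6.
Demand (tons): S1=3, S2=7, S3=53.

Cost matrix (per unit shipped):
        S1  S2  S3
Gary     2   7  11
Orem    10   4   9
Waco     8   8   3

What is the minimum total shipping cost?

Optimal allocation:
  Gary to S1: 3 tons
  Gary to S3: 4 tons
  Orem to S2: 7 tons
  Orem to S3: 43 tons
  Waco to S3: 6 tons
Total cost = 483.
(Supply check: Gary ships 7; Orem ships 50; Waco ships 6.)

483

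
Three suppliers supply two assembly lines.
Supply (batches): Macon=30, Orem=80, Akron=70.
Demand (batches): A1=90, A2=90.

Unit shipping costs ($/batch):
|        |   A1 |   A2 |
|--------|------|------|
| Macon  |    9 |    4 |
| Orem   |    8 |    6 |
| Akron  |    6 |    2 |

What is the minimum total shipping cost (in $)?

Optimal allocation:
  Macon->A2: 30 × $4 = $120
  Orem->A1: 80 × $8 = $640
  Akron->A1: 10 × $6 = $60
  Akron->A2: 60 × $2 = $120
Total = 120 + 640 + 60 + 120 = $940.
(Supply check: Macon ships 30; Orem ships 80; Akron ships 70.)

940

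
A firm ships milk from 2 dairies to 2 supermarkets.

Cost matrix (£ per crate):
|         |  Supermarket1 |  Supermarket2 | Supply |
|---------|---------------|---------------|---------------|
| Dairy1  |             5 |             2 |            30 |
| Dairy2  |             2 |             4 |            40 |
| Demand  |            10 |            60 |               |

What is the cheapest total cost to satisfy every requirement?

An optimal shipping plan:
  Dairy1 to Supermarket2: 30 × £2 = £60
  Dairy2 to Supermarket1: 10 × £2 = £20
  Dairy2 to Supermarket2: 30 × £4 = £120
Total = 60 + 20 + 120 = £200.

200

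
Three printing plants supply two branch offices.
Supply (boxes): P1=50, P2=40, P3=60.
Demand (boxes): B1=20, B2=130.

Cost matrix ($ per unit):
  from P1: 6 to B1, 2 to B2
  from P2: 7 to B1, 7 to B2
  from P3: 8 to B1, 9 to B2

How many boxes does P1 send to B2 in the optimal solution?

Solving gives:
  P1–B2: 50 boxes
  P2–B2: 40 boxes
  P3–B1: 20 boxes
  P3–B2: 40 boxes
Total cost = $900.
So P1→B2 carries 50 boxes.

50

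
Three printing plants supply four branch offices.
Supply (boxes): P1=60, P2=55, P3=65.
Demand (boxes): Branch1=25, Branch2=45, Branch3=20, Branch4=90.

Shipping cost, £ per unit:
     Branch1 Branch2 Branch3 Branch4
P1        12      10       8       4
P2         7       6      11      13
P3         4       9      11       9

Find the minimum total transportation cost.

1100

A cheapest plan:
  P1->Branch4: 60 × £4 = £240
  P2->Branch2: 45 × £6 = £270
  P2->Branch3: 10 × £11 = £110
  P3->Branch1: 25 × £4 = £100
  P3->Branch3: 10 × £11 = £110
  P3->Branch4: 30 × £9 = £270
Total = 240 + 270 + 110 + 100 + 110 + 270 = £1100.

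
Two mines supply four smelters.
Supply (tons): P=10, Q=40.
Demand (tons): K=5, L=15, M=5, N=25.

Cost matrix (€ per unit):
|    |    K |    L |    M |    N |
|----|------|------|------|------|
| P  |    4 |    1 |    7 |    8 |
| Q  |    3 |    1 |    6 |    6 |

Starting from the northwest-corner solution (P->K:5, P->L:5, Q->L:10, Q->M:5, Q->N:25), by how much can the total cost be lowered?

Current plan cost = 5·4 + 5·1 + 10·1 + 5·6 + 25·6 = €215.
Optimal plan:
  P→L: 10 tons
  Q→K: 5 tons
  Q→L: 5 tons
  Q→M: 5 tons
  Q→N: 25 tons
Optimal cost = €210.
Saving = 215 − 210 = €5.

5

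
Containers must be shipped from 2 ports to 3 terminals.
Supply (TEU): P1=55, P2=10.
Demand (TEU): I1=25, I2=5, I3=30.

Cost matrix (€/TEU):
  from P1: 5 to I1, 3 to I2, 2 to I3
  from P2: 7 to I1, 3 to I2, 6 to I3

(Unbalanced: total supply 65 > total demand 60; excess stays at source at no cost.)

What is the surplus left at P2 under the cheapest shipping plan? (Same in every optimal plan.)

5

Minimum-cost shipments:
  P1 to I1: 25 × €5 = €125
  P1 to I3: 30 × €2 = €60
  P2 to I2: 5 × €3 = €15
Total cost = €200.
P2 ships 5 of its 10, leaving 5.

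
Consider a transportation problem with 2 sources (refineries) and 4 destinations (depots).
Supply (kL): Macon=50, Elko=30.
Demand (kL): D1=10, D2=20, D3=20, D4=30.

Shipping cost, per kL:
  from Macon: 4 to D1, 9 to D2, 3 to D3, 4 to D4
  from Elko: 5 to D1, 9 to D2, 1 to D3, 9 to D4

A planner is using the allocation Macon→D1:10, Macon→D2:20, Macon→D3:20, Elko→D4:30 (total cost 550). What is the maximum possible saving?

Current plan cost = 10·4 + 20·9 + 20·3 + 30·9 = 550.
Optimal plan:
  Macon to D1: 10 × 4 = 40
  Macon to D2: 10 × 9 = 90
  Macon to D4: 30 × 4 = 120
  Elko to D2: 10 × 9 = 90
  Elko to D3: 20 × 1 = 20
Optimal cost = 360.
Saving = 550 − 360 = 190.

190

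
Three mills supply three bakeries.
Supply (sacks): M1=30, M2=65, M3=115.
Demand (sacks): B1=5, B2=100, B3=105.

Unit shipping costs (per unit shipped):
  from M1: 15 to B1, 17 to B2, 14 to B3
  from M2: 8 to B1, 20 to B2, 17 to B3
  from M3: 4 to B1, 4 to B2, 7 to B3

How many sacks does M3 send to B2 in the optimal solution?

100

Optimal shipments:
  M1–B3: 30 × 14 = 420
  M2–B1: 5 × 8 = 40
  M2–B3: 60 × 17 = 1020
  M3–B2: 100 × 4 = 400
  M3–B3: 15 × 7 = 105
Total cost = 1985.
So M3→B2 carries 100 sacks.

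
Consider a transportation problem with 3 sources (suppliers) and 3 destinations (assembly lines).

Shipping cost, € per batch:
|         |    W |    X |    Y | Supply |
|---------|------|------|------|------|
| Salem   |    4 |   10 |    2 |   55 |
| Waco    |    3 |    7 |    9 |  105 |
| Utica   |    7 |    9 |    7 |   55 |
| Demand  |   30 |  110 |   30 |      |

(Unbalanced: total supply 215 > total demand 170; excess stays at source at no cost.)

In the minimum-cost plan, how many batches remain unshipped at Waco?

Minimum-cost shipments:
  Salem to W: 25 × €4 = €100
  Salem to Y: 30 × €2 = €60
  Waco to W: 5 × €3 = €15
  Waco to X: 100 × €7 = €700
  Utica to X: 10 × €9 = €90
Total cost = €965.
Waco ships 105 of its 105, leaving 0.

0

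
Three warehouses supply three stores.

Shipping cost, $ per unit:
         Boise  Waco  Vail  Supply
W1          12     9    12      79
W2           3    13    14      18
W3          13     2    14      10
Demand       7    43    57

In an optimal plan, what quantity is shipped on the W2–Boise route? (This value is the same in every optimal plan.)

7

Optimal shipments:
  W1→Waco: 33 × $9 = $297
  W1→Vail: 46 × $12 = $552
  W2→Boise: 7 × $3 = $21
  W2→Vail: 11 × $14 = $154
  W3→Waco: 10 × $2 = $20
Total cost = $1044.
So W2→Boise carries 7 units.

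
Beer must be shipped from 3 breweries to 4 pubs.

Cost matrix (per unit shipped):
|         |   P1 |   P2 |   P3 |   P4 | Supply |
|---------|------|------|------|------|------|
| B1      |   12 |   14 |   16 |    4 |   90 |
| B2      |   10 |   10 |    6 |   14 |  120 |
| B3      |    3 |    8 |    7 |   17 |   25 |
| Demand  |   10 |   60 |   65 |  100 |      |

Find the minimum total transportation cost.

1490

Optimal allocation:
  B1→P4: 90 × 4 = 360
  B2→P2: 45 × 10 = 450
  B2→P3: 65 × 6 = 390
  B2→P4: 10 × 14 = 140
  B3→P1: 10 × 3 = 30
  B3→P2: 15 × 8 = 120
Total = 360 + 450 + 390 + 140 + 30 + 120 = 1490.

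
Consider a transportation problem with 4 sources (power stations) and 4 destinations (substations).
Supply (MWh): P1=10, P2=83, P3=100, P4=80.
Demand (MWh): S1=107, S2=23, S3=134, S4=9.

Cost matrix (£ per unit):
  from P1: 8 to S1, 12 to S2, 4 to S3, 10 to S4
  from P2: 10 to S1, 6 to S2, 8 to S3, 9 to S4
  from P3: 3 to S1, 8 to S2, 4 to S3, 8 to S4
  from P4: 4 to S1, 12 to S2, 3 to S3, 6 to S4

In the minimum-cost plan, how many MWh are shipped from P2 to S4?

9

Optimal shipments:
  P1 to S3: 10 × £4 = £40
  P2 to S2: 23 × £6 = £138
  P2 to S3: 51 × £8 = £408
  P2 to S4: 9 × £9 = £81
  P3 to S1: 100 × £3 = £300
  P4 to S1: 7 × £4 = £28
  P4 to S3: 73 × £3 = £219
Total cost = £1214.
So P2→S4 carries 9 MWh.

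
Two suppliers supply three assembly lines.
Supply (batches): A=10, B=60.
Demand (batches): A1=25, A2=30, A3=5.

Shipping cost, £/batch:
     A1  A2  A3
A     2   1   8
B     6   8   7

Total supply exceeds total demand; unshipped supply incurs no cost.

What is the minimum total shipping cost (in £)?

355

Optimal allocation:
  A->A2: 10 × £1 = £10
  B->A1: 25 × £6 = £150
  B->A2: 20 × £8 = £160
  B->A3: 5 × £7 = £35
Total = 10 + 150 + 160 + 35 = £355.
(Supply check: A ships 10; B ships 50.)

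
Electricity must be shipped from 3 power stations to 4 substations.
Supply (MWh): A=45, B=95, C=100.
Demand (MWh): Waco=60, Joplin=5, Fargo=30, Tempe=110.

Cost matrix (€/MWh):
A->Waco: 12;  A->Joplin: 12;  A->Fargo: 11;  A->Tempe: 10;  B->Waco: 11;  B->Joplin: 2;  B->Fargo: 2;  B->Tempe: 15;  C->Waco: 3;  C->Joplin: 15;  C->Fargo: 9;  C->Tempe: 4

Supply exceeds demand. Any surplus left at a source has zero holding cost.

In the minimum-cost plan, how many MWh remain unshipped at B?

35

Minimum-cost shipments:
  A to Tempe: 45 × €10 = €450
  B to Waco: 25 × €11 = €275
  B to Joplin: 5 × €2 = €10
  B to Fargo: 30 × €2 = €60
  C to Waco: 35 × €3 = €105
  C to Tempe: 65 × €4 = €260
Total cost = €1160.
B ships 60 of its 95, leaving 35.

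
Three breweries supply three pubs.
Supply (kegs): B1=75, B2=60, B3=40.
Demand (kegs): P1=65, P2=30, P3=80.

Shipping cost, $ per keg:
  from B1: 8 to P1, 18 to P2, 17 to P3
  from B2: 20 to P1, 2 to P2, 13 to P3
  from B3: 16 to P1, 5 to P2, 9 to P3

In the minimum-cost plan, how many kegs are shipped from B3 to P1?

Optimal shipments:
  B1->P1: 65 kegs
  B1->P3: 10 kegs
  B2->P2: 30 kegs
  B2->P3: 30 kegs
  B3->P3: 40 kegs
Total cost = $1500.
The route B3→P1 is not used.

0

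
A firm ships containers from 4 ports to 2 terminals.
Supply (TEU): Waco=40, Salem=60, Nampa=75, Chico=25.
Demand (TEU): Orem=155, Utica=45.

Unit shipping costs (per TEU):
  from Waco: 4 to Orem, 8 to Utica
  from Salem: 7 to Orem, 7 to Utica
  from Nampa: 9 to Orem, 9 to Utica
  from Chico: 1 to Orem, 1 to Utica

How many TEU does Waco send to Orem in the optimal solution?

40

The minimum-cost plan:
  Waco to Orem: 40 × 4 = 160
  Salem to Orem: 15 × 7 = 105
  Salem to Utica: 45 × 7 = 315
  Nampa to Orem: 75 × 9 = 675
  Chico to Orem: 25 × 1 = 25
Total cost = 1280.
So Waco→Orem carries 40 TEU.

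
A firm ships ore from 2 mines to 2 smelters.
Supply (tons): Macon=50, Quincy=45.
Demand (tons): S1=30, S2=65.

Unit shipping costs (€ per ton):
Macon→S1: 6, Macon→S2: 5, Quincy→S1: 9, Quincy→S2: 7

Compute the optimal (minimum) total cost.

A cheapest plan:
  Macon to S1: 30 × €6 = €180
  Macon to S2: 20 × €5 = €100
  Quincy to S2: 45 × €7 = €315
Total = 180 + 100 + 315 = €595.

595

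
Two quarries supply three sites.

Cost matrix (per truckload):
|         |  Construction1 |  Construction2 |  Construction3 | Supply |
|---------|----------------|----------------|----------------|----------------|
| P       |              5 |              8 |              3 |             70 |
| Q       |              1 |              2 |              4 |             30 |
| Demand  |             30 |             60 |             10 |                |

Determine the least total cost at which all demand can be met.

An optimal shipping plan:
  P to Construction1: 30 × 5 = 150
  P to Construction2: 30 × 8 = 240
  P to Construction3: 10 × 3 = 30
  Q to Construction2: 30 × 2 = 60
Total = 150 + 240 + 30 + 60 = 480.
(Supply check: P ships 70; Q ships 30.)

480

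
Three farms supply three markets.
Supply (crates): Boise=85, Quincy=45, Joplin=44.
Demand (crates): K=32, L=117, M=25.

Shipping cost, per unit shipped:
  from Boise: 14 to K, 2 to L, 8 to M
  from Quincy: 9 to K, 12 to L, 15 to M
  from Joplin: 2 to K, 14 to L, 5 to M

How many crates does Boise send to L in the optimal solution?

Optimal shipments:
  Boise→L: 85 × 2 = 170
  Quincy→K: 13 × 9 = 117
  Quincy→L: 32 × 12 = 384
  Joplin→K: 19 × 2 = 38
  Joplin→M: 25 × 5 = 125
Total cost = 834.
So Boise→L carries 85 crates.

85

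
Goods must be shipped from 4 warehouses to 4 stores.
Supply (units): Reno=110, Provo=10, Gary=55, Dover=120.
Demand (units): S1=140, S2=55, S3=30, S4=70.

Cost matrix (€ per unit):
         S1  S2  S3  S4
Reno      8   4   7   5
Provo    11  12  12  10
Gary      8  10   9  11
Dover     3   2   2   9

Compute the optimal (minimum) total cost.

Optimal allocation:
  Reno–S2: 50 × €4 = €200
  Reno–S4: 60 × €5 = €300
  Provo–S4: 10 × €10 = €100
  Gary–S1: 55 × €8 = €440
  Dover–S1: 85 × €3 = €255
  Dover–S2: 5 × €2 = €10
  Dover–S3: 30 × €2 = €60
Total = 200 + 300 + 100 + 440 + 255 + 10 + 60 = €1365.

1365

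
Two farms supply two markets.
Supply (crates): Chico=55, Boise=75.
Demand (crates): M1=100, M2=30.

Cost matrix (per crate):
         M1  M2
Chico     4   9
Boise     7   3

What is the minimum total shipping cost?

625

An optimal shipping plan:
  Chico–M1: 55 × 4 = 220
  Boise–M1: 45 × 7 = 315
  Boise–M2: 30 × 3 = 90
Total = 220 + 315 + 90 = 625.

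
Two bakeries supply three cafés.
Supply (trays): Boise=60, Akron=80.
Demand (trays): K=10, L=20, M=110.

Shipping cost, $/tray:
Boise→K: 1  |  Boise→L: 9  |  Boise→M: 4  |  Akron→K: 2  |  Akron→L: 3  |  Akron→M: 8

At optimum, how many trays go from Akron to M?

Optimal shipments:
  Boise–M: 60 × $4 = $240
  Akron–K: 10 × $2 = $20
  Akron–L: 20 × $3 = $60
  Akron–M: 50 × $8 = $400
Total cost = $720.
So Akron→M carries 50 trays.

50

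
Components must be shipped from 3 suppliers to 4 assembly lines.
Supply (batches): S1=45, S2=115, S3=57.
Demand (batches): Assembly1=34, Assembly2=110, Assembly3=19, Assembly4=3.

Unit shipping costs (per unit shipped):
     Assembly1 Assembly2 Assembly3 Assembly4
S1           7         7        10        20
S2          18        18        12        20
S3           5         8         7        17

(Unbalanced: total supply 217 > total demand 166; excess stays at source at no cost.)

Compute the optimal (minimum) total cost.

1713

Optimal allocation:
  S1 to Assembly2: 45 × 7 = 315
  S2 to Assembly2: 42 × 18 = 756
  S2 to Assembly3: 19 × 12 = 228
  S2 to Assembly4: 3 × 20 = 60
  S3 to Assembly1: 34 × 5 = 170
  S3 to Assembly2: 23 × 8 = 184
Total = 315 + 756 + 228 + 60 + 170 + 184 = 1713.
(Supply check: S1 ships 45; S2 ships 64; S3 ships 57.)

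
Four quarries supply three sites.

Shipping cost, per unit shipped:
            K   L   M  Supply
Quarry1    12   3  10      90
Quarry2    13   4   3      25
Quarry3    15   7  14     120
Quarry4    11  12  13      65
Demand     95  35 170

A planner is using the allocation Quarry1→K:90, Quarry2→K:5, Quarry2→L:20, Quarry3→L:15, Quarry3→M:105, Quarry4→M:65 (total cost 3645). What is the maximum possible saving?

490

Current plan cost = 90·12 + 5·13 + 20·4 + 15·7 + 105·14 + 65·13 = 3645.
Optimal plan:
  Quarry1–L: 35 × 3 = 105
  Quarry1–M: 55 × 10 = 550
  Quarry2–M: 25 × 3 = 75
  Quarry3–K: 30 × 15 = 450
  Quarry3–M: 90 × 14 = 1260
  Quarry4–K: 65 × 11 = 715
Optimal cost = 3155.
Saving = 3645 − 3155 = 490.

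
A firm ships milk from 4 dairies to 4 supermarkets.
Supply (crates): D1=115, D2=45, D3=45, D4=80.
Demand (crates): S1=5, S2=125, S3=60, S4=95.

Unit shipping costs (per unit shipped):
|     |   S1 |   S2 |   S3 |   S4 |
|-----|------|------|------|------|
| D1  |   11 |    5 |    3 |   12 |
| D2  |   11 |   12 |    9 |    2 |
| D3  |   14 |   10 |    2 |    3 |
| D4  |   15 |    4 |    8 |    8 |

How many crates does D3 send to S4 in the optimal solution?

45

Solving gives:
  D1–S1: 5 crates
  D1–S2: 50 crates
  D1–S3: 60 crates
  D2–S4: 45 crates
  D3–S4: 45 crates
  D4–S2: 75 crates
  D4–S4: 5 crates
Total cost = 1050.
So D3→S4 carries 45 crates.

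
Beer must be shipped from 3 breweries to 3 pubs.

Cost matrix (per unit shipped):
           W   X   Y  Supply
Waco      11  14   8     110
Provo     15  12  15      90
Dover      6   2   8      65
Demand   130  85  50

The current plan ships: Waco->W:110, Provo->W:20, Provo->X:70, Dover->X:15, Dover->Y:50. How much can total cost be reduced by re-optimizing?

Current plan cost = 110·11 + 20·15 + 70·12 + 15·2 + 50·8 = 2780.
Optimal plan:
  Waco->W: 60 × 11 = 660
  Waco->Y: 50 × 8 = 400
  Provo->W: 70 × 15 = 1050
  Provo->X: 20 × 12 = 240
  Dover->X: 65 × 2 = 130
Optimal cost = 2480.
Saving = 2780 − 2480 = 300.

300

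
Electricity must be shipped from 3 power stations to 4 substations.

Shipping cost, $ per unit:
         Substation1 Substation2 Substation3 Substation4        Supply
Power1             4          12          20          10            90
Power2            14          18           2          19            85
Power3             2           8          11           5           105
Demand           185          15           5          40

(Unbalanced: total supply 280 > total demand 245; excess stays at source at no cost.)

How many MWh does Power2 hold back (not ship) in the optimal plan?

35

An optimal plan:
  Power1–Substation1: 90 × $4 = $360
  Power2–Substation1: 30 × $14 = $420
  Power2–Substation2: 15 × $18 = $270
  Power2–Substation3: 5 × $2 = $10
  Power3–Substation1: 65 × $2 = $130
  Power3–Substation4: 40 × $5 = $200
Total cost = $1390.
Power2 ships 50 of its 85, leaving 35.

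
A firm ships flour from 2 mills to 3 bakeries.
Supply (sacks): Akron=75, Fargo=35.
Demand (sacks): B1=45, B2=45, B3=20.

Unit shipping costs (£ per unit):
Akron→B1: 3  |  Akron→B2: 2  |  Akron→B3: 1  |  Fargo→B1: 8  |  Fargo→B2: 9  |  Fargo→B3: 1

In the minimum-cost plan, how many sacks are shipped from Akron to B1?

30

Solving gives:
  Akron to B1: 30 × £3 = £90
  Akron to B2: 45 × £2 = £90
  Fargo to B1: 15 × £8 = £120
  Fargo to B3: 20 × £1 = £20
Total cost = £320.
So Akron→B1 carries 30 sacks.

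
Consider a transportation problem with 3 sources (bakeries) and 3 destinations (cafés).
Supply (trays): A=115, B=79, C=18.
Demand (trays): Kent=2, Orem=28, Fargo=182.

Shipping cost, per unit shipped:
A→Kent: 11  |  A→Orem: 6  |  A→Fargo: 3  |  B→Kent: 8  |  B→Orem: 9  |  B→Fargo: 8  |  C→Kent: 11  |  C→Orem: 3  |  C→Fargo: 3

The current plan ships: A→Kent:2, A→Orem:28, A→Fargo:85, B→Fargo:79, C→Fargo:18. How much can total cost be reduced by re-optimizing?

90

Current plan cost = 2·11 + 28·6 + 85·3 + 79·8 + 18·3 = 1131.
Optimal plan:
  A–Fargo: 115 trays
  B–Kent: 2 trays
  B–Orem: 10 trays
  B–Fargo: 67 trays
  C–Orem: 18 trays
Optimal cost = 1041.
Saving = 1131 − 1041 = 90.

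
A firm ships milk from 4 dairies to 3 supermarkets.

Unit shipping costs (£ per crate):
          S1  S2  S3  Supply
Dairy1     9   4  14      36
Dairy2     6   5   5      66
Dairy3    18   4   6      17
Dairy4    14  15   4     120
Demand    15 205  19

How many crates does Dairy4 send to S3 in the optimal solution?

19

Optimal shipments:
  Dairy1->S2: 36 × £4 = £144
  Dairy2->S2: 66 × £5 = £330
  Dairy3->S2: 17 × £4 = £68
  Dairy4->S1: 15 × £14 = £210
  Dairy4->S2: 86 × £15 = £1290
  Dairy4->S3: 19 × £4 = £76
Total cost = £2118.
So Dairy4→S3 carries 19 crates.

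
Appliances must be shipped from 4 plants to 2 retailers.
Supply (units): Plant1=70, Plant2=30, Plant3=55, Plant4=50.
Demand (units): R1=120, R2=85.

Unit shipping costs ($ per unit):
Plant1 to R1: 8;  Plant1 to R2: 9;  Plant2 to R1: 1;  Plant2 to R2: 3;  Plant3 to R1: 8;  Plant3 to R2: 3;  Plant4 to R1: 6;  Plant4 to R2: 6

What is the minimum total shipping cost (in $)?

One minimum-cost allocation:
  Plant1 to R1: 70 × $8 = $560
  Plant2 to R1: 30 × $1 = $30
  Plant3 to R2: 55 × $3 = $165
  Plant4 to R1: 20 × $6 = $120
  Plant4 to R2: 30 × $6 = $180
Total = 560 + 30 + 165 + 120 + 180 = $1055.
(Supply check: Plant1 ships 70; Plant2 ships 30; Plant3 ships 55; Plant4 ships 50.)

1055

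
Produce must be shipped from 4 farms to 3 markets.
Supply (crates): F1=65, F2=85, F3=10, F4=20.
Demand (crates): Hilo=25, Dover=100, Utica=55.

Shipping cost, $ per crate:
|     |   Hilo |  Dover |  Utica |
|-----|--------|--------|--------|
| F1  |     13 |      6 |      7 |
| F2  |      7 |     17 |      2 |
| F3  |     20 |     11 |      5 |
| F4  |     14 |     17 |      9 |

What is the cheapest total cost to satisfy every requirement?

1210

Optimal allocation:
  F1→Dover: 65 × $6 = $390
  F2→Hilo: 25 × $7 = $175
  F2→Dover: 5 × $17 = $85
  F2→Utica: 55 × $2 = $110
  F3→Dover: 10 × $11 = $110
  F4→Dover: 20 × $17 = $340
Total = 390 + 175 + 85 + 110 + 110 + 340 = $1210.
(Supply check: F1 ships 65; F2 ships 85; F3 ships 10; F4 ships 20.)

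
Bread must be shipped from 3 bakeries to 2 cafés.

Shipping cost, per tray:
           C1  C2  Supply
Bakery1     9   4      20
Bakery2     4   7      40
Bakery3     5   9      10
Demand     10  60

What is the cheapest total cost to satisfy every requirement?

410

Optimal allocation:
  Bakery1->C2: 20 × 4 = 80
  Bakery2->C2: 40 × 7 = 280
  Bakery3->C1: 10 × 5 = 50
Total = 80 + 280 + 50 = 410.
(Supply check: Bakery1 ships 20; Bakery2 ships 40; Bakery3 ships 10.)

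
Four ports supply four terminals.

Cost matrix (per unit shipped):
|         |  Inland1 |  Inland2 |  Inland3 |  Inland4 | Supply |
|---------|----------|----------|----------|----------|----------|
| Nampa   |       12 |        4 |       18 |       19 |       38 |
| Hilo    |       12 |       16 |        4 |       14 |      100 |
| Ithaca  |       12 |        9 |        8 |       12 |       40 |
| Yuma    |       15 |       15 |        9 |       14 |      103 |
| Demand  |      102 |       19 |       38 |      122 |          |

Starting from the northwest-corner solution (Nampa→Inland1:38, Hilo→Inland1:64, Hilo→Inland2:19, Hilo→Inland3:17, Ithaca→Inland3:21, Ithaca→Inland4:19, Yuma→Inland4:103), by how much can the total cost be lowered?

312

Current plan cost = 38·12 + 64·12 + 19·16 + 17·4 + 21·8 + 19·12 + 103·14 = 3434.
Optimal plan:
  Nampa to Inland1: 19 TEU
  Nampa to Inland2: 19 TEU
  Hilo to Inland1: 62 TEU
  Hilo to Inland3: 38 TEU
  Ithaca to Inland1: 21 TEU
  Ithaca to Inland4: 19 TEU
  Yuma to Inland4: 103 TEU
Optimal cost = 3122.
Saving = 3434 − 3122 = 312.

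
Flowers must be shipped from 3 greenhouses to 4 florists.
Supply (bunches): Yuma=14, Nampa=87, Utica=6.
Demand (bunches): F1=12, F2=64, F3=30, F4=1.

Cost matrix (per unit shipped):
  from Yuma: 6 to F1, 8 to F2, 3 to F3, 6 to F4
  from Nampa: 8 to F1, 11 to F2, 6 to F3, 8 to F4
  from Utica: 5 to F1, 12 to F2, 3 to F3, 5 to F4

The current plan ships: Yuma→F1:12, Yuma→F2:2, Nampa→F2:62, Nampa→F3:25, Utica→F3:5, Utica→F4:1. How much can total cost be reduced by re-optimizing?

12

Current plan cost = 12·6 + 2·8 + 62·11 + 25·6 + 5·3 + 1·5 = 940.
Optimal plan:
  Yuma to F2: 14 bunches
  Nampa to F1: 12 bunches
  Nampa to F2: 50 bunches
  Nampa to F3: 24 bunches
  Nampa to F4: 1 bunches
  Utica to F3: 6 bunches
Optimal cost = 928.
Saving = 940 − 928 = 12.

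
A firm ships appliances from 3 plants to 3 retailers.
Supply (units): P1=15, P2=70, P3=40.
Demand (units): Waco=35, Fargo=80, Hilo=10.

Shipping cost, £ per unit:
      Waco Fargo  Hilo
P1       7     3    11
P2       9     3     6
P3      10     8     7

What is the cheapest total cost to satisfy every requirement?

One minimum-cost allocation:
  P1–Waco: 5 × £7 = £35
  P1–Fargo: 10 × £3 = £30
  P2–Fargo: 70 × £3 = £210
  P3–Waco: 30 × £10 = £300
  P3–Hilo: 10 × £7 = £70
Total = 35 + 30 + 210 + 300 + 70 = £645.

645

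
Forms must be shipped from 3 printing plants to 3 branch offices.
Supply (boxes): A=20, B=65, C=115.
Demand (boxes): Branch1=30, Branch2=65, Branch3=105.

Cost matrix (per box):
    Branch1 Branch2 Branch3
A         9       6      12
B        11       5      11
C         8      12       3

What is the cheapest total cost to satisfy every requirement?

900

An optimal shipping plan:
  A–Branch1: 20 × 9 = 180
  B–Branch2: 65 × 5 = 325
  C–Branch1: 10 × 8 = 80
  C–Branch3: 105 × 3 = 315
Total = 180 + 325 + 80 + 315 = 900.
(Supply check: A ships 20; B ships 65; C ships 115.)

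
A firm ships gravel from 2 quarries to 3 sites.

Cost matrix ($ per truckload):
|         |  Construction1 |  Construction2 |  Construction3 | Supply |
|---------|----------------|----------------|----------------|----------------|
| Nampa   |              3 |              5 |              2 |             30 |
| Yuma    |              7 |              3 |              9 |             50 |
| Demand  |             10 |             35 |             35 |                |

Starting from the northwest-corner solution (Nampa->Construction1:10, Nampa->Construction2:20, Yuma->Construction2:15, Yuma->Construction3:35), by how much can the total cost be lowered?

Current plan cost = 10·3 + 20·5 + 15·3 + 35·9 = $490.
Optimal plan:
  Nampa->Construction3: 30 × $2 = $60
  Yuma->Construction1: 10 × $7 = $70
  Yuma->Construction2: 35 × $3 = $105
  Yuma->Construction3: 5 × $9 = $45
Optimal cost = $280.
Saving = 490 − 280 = $210.

210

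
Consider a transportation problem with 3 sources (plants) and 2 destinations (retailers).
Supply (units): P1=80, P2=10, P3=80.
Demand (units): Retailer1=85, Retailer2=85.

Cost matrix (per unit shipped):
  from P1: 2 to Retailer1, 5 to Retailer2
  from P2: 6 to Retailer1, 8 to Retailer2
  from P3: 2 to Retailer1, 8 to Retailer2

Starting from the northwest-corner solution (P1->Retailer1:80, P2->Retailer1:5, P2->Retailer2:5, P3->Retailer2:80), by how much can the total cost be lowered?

Current plan cost = 80·2 + 5·6 + 5·8 + 80·8 = 870.
Optimal plan:
  P1–Retailer1: 5 × 2 = 10
  P1–Retailer2: 75 × 5 = 375
  P2–Retailer2: 10 × 8 = 80
  P3–Retailer1: 80 × 2 = 160
Optimal cost = 625.
Saving = 870 − 625 = 245.

245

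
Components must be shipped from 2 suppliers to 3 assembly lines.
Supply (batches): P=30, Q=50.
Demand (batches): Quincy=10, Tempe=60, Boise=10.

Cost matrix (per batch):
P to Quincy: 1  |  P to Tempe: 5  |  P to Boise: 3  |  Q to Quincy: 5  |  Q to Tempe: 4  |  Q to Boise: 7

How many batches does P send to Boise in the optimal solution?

The minimum-cost plan:
  P->Quincy: 10 × 1 = 10
  P->Tempe: 10 × 5 = 50
  P->Boise: 10 × 3 = 30
  Q->Tempe: 50 × 4 = 200
Total cost = 290.
So P→Boise carries 10 batches.

10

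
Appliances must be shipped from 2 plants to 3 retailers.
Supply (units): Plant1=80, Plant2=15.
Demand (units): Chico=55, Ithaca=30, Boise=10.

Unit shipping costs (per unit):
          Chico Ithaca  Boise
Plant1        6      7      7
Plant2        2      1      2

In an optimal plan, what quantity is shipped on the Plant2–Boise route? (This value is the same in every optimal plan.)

0

The minimum-cost plan:
  Plant1–Chico: 55 × 6 = 330
  Plant1–Ithaca: 15 × 7 = 105
  Plant1–Boise: 10 × 7 = 70
  Plant2–Ithaca: 15 × 1 = 15
Total cost = 520.
The route Plant2→Boise is not used.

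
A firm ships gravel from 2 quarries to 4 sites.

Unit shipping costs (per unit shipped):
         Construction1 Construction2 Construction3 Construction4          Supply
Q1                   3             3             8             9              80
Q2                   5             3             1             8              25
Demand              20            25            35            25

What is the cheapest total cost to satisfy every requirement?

465

Optimal allocation:
  Q1→Construction1: 20 × 3 = 60
  Q1→Construction2: 25 × 3 = 75
  Q1→Construction3: 10 × 8 = 80
  Q1→Construction4: 25 × 9 = 225
  Q2→Construction3: 25 × 1 = 25
Total = 60 + 75 + 80 + 225 + 25 = 465.
(Supply check: Q1 ships 80; Q2 ships 25.)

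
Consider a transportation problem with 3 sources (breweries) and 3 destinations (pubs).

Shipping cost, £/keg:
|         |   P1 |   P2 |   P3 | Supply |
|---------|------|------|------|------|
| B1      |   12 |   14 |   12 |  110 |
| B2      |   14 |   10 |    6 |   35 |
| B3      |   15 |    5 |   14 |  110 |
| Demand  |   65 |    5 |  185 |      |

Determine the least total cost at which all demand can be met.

3025

An optimal shipping plan:
  B1 to P1: 65 × £12 = £780
  B1 to P3: 45 × £12 = £540
  B2 to P3: 35 × £6 = £210
  B3 to P2: 5 × £5 = £25
  B3 to P3: 105 × £14 = £1470
Total = 780 + 540 + 210 + 25 + 1470 = £3025.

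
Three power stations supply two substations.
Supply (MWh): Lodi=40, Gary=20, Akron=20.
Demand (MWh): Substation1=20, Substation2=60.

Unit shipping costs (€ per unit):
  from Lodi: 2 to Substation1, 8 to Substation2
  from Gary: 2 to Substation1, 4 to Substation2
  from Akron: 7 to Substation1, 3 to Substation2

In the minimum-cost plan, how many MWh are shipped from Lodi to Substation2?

20

Solving gives:
  Lodi–Substation1: 20 MWh
  Lodi–Substation2: 20 MWh
  Gary–Substation2: 20 MWh
  Akron–Substation2: 20 MWh
Total cost = €340.
So Lodi→Substation2 carries 20 MWh.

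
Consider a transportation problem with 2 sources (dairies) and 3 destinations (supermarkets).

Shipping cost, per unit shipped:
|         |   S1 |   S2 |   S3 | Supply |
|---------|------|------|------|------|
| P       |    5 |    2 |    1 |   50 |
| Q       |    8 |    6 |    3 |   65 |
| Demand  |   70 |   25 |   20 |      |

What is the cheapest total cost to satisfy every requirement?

595

Optimal allocation:
  P–S1: 25 × 5 = 125
  P–S2: 25 × 2 = 50
  Q–S1: 45 × 8 = 360
  Q–S3: 20 × 3 = 60
Total = 125 + 50 + 360 + 60 = 595.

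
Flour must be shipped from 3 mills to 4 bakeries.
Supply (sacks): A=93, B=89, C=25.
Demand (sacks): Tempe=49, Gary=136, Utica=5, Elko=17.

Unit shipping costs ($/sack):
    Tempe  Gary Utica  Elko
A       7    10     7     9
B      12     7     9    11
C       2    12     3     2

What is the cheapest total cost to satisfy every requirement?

1465

A cheapest plan:
  A to Tempe: 41 × $7 = $287
  A to Gary: 47 × $10 = $470
  A to Utica: 5 × $7 = $35
  B to Gary: 89 × $7 = $623
  C to Tempe: 8 × $2 = $16
  C to Elko: 17 × $2 = $34
Total = 287 + 470 + 35 + 623 + 16 + 34 = $1465.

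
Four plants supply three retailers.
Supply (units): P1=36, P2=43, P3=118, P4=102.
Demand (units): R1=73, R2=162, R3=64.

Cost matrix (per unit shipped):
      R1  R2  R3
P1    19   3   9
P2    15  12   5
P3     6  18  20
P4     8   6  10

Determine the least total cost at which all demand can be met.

One minimum-cost allocation:
  P1–R2: 36 × 3 = 108
  P2–R3: 43 × 5 = 215
  P3–R1: 73 × 6 = 438
  P3–R2: 24 × 18 = 432
  P3–R3: 21 × 20 = 420
  P4–R2: 102 × 6 = 612
Total = 108 + 215 + 438 + 432 + 420 + 612 = 2225.
(Supply check: P1 ships 36; P2 ships 43; P3 ships 118; P4 ships 102.)

2225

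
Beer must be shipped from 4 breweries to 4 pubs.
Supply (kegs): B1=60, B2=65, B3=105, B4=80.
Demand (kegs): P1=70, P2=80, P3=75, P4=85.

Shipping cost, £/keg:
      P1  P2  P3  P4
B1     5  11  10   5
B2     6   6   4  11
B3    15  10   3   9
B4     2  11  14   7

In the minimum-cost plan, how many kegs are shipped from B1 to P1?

0

Solving gives:
  B1->P4: 60 × £5 = £300
  B2->P2: 65 × £6 = £390
  B3->P2: 15 × £10 = £150
  B3->P3: 75 × £3 = £225
  B3->P4: 15 × £9 = £135
  B4->P1: 70 × £2 = £140
  B4->P4: 10 × £7 = £70
Total cost = £1410.
The route B1→P1 is not used.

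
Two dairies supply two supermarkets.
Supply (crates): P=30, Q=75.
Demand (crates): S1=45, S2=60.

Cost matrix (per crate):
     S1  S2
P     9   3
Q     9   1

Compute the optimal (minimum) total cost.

One minimum-cost allocation:
  P->S1: 30 × 9 = 270
  Q->S1: 15 × 9 = 135
  Q->S2: 60 × 1 = 60
Total = 270 + 135 + 60 = 465.

465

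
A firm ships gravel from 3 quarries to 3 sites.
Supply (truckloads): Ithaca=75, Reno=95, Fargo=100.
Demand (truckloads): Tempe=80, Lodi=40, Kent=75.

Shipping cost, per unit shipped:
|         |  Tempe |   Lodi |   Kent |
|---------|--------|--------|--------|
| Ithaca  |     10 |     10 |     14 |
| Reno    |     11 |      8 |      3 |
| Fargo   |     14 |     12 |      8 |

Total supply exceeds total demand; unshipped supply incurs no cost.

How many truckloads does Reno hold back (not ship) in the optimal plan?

0

An optimal plan:
  Ithaca→Tempe: 75 truckloads
  Reno→Lodi: 20 truckloads
  Reno→Kent: 75 truckloads
  Fargo→Tempe: 5 truckloads
  Fargo→Lodi: 20 truckloads
Total cost = 1445.
Reno ships 95 of its 95, leaving 0.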